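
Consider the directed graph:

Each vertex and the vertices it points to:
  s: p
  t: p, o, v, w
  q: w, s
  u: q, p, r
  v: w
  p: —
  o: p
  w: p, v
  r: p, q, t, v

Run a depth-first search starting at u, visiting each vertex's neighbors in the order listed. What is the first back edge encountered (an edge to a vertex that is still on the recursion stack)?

DFS from u (visiting each vertex's neighbors in the order listed); mark gray on enter, black on exit:
u gray
  q gray
    w gray
      p gray
      p black
      v gray
        v→w: w is gray → back edge
First back edge: v → w.

v→w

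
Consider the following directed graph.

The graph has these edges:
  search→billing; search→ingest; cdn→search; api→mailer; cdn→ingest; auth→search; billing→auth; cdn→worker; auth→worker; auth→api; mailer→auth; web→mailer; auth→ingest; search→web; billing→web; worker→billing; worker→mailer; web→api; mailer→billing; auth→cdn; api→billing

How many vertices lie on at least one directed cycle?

8

A vertex is on a directed cycle iff it belongs to a strongly connected component of size ≥ 2 (or has a self-loop).
The vertices on cycles are {api, cdn, web, auth, mailer, search, worker, billing} — 8 in total.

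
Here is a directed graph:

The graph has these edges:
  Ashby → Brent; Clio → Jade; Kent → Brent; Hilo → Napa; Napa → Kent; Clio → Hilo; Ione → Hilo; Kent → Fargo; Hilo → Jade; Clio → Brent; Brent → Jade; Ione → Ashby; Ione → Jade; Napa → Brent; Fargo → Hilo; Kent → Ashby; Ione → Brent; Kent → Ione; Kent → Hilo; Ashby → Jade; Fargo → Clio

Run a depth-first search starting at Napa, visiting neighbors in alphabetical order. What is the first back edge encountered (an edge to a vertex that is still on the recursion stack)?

Hilo->Napa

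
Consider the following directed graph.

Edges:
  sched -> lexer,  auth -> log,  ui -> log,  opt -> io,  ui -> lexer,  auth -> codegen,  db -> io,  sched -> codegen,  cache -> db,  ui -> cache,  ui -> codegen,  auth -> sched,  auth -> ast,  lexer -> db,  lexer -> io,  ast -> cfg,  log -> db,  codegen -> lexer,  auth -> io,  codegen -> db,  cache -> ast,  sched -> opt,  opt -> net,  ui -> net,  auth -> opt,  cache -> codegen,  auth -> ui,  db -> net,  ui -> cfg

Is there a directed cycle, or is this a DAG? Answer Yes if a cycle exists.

No

DFS with white/gray/black marking, starting from io:
io gray
io black
cache gray
  ast gray
    cfg gray
    cfg black
  ast black
  db gray
    db→io: io black — skip
    net gray
    net black
  db black
  codegen gray
    lexer gray
      lexer→io: io black — skip
      lexer→db: db black — skip
    lexer black
    codegen→db: db black — skip
  codegen black
cache black
sched gray
  sched→lexer: lexer black — skip
  opt gray
    opt→net: net black — skip
    opt→io: io black — skip
  opt black
  sched→codegen: codegen black — skip
sched black
auth gray
  auth→sched: sched black — skip
  ui gray
    ui→cfg: cfg black — skip
    log gray
      log→db: db black — skip
    log black
    ui→lexer: lexer black — skip
    ui→net: net black — skip
    ui→cache: cache black — skip
    ui→codegen: codegen black — skip
  ui black
  auth→log: log black — skip
  auth→io: io black — skip
  auth→ast: ast black — skip
  auth→opt: opt black — skip
  auth→codegen: codegen black — skip
auth black
Every edge goes to a white or black vertex — no back edge, so the graph is acyclic.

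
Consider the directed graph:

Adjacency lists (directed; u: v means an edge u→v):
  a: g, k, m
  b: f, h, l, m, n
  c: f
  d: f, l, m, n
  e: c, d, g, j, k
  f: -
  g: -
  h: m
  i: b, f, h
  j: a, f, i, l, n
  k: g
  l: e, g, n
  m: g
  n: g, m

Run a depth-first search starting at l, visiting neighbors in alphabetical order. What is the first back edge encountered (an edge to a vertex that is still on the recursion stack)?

DFS from l (visiting neighbors in alphabetical order); mark gray on enter, black on exit:
l gray
  e gray
    c gray
      f gray
      f black
    c black
    d gray
      d→f: f black — skip
      d→l: l is gray → back edge
First back edge: d → l.

d→l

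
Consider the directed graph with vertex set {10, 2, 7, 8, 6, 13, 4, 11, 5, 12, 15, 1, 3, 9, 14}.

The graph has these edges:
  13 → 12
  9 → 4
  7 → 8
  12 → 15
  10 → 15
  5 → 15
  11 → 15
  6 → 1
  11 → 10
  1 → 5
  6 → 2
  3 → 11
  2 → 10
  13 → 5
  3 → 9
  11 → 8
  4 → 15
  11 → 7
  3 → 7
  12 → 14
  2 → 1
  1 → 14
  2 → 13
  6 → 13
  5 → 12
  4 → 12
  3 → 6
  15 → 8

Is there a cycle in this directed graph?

No

DFS with white/gray/black marking, starting from 7:
7 gray
  8 gray
  8 black
7 black
10 gray
  15 gray
    15→8: 8 black — skip
  15 black
10 black
2 gray
  1 gray
    14 gray
    14 black
    5 gray
      12 gray
        12→14: 14 black — skip
        12→15: 15 black — skip
      12 black
      5→15: 15 black — skip
    5 black
  1 black
  13 gray
    13→12: 12 black — skip
    13→5: 5 black — skip
  13 black
  2→10: 10 black — skip
2 black
6 gray
  6→1: 1 black — skip
  6→2: 2 black — skip
  6→13: 13 black — skip
6 black
4 gray
  4→15: 15 black — skip
  4→12: 12 black — skip
4 black
11 gray
  11→15: 15 black — skip
  11→10: 10 black — skip
  11→7: 7 black — skip
  11→8: 8 black — skip
11 black
3 gray
  3→11: 11 black — skip
  9 gray
    9→4: 4 black — skip
  9 black
  3→6: 6 black — skip
  3→7: 7 black — skip
3 black
Every edge goes to a white or black vertex — no back edge, so the graph is acyclic.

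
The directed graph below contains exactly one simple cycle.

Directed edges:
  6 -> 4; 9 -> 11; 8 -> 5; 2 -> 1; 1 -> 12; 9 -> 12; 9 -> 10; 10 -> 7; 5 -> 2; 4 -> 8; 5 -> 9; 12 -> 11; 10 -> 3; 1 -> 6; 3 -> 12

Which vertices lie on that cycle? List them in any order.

DFS with gray/black marking from 6:
6 gray
  4 gray
    8 gray
      5 gray
        2 gray
          1 gray
            12 gray
              11 gray
              11 black
            12 black
            1→6: 6 is gray → back edge
Back edge closes the cycle 6 → 4 → 8 → 5 → 2 → 1 → 6; its vertices are {1, 2, 4, 5, 6, 8}.

1, 2, 4, 5, 6, 8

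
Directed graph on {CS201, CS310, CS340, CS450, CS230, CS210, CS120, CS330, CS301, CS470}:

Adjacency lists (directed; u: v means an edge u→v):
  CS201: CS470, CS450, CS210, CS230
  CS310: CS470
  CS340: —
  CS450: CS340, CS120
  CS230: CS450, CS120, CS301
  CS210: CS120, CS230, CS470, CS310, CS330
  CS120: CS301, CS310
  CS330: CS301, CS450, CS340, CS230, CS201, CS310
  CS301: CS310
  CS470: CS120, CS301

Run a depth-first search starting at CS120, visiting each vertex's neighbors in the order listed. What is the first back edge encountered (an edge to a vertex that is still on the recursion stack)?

CS470→CS120

DFS from CS120 (visiting each vertex's neighbors in the order listed); mark gray on enter, black on exit:
CS120 gray
  CS301 gray
    CS310 gray
      CS470 gray
        CS470→CS120: CS120 is gray → back edge
First back edge: CS470 → CS120.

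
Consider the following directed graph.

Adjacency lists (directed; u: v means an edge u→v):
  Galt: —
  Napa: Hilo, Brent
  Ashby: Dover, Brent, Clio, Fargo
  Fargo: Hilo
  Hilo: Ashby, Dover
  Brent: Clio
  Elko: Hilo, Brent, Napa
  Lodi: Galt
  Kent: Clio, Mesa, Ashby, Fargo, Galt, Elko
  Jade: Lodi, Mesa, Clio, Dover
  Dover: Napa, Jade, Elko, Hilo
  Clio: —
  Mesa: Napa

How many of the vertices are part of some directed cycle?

8

A vertex is on a directed cycle iff it belongs to a strongly connected component of size ≥ 2 (or has a self-loop).
The vertices on cycles are {Elko, Hilo, Jade, Mesa, Napa, Ashby, Dover, Fargo} — 8 in total.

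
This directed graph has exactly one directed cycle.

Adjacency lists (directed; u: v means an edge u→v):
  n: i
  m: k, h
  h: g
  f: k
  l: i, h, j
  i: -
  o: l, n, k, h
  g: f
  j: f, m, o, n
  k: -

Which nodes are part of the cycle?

DFS with gray/black marking from j:
j gray
  f gray
    k gray
    k black
  f black
  m gray
    m→k: k black — skip
    h gray
      g gray
        g→f: f black — skip
      g black
    h black
  m black
  o gray
    l gray
      i gray
      i black
      l→h: h black — skip
      l→j: j is gray → back edge
Back edge closes the cycle j → o → l → j; its vertices are {j, l, o}.

j, l, o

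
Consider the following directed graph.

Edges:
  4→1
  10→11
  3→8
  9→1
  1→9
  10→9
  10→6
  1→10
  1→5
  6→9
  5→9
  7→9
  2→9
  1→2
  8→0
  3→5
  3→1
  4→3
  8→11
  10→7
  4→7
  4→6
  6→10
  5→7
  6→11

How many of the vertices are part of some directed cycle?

A vertex is on a directed cycle iff it belongs to a strongly connected component of size ≥ 2 (or has a self-loop).
The vertices on cycles are {1, 2, 5, 6, 7, 9, 10} — 7 in total.

7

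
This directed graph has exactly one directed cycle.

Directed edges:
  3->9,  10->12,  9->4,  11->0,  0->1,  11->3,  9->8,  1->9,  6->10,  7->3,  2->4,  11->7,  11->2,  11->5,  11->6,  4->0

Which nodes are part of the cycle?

0, 1, 4, 9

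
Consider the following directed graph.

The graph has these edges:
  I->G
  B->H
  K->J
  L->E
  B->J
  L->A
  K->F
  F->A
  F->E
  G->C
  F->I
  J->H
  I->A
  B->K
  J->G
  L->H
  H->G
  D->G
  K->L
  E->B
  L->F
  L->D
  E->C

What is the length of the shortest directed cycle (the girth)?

For each vertex v, BFS finds the shortest path from v back to v.
The shortest such closed walk is B → K → F → E → B, length 4.

4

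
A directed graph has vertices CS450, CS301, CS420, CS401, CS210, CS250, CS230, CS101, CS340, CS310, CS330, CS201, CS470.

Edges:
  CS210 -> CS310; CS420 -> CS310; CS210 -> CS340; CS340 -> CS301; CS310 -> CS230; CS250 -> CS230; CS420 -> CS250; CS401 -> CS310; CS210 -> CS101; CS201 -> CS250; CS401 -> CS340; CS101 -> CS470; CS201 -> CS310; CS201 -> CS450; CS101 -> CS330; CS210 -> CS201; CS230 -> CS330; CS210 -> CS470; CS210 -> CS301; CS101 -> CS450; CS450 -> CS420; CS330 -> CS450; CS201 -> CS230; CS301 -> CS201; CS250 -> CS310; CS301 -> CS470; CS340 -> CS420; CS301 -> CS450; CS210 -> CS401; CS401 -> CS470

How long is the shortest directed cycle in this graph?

5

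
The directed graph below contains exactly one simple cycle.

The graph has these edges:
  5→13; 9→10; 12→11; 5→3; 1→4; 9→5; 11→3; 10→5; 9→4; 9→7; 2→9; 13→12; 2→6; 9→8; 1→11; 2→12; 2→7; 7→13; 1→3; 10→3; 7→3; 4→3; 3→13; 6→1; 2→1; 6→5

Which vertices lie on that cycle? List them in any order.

3, 11, 12, 13

DFS with gray/black marking from 12:
12 gray
  11 gray
    3 gray
      13 gray
        13→12: 12 is gray → back edge
Back edge closes the cycle 12 → 11 → 3 → 13 → 12; its vertices are {3, 11, 12, 13}.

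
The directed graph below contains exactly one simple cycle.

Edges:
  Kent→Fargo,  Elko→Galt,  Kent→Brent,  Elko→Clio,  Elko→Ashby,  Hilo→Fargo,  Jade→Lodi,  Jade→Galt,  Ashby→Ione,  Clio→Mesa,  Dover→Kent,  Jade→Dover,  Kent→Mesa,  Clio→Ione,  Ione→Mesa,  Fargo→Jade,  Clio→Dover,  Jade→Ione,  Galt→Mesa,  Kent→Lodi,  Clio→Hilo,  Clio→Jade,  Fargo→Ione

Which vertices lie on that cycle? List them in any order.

Jade, Kent, Dover, Fargo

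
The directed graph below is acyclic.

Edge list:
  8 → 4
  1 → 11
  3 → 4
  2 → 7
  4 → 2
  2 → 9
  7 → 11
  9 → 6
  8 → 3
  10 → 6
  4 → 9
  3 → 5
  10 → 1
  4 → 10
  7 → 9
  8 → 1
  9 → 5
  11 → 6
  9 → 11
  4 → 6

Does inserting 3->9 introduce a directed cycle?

No

Adding 3→9 creates a cycle iff 9 can already reach 3.
Explore from 9: no path reaches 3. The graph stays acyclic.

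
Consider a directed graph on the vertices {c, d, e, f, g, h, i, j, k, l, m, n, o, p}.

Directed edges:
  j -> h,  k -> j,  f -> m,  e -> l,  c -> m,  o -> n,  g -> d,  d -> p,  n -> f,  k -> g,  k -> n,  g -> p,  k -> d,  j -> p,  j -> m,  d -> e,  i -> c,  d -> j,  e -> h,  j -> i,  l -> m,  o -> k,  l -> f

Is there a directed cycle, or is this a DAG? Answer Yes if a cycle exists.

DFS with white/gray/black marking, starting from e:
e gray
  l gray
    m gray
    m black
    f gray
      f→m: m black — skip
    f black
  l black
  h gray
  h black
e black
c gray
  c→m: m black — skip
c black
d gray
  p gray
  p black
  d→e: e black — skip
  j gray
    j→m: m black — skip
    j→p: p black — skip
    j→h: h black — skip
    i gray
      i→c: c black — skip
    i black
  j black
d black
g gray
  g→d: d black — skip
  g→p: p black — skip
g black
k gray
  k→g: g black — skip
  k→d: d black — skip
  n gray
    n→f: f black — skip
  n black
  k→j: j black — skip
k black
o gray
  o→k: k black — skip
  o→n: n black — skip
o black
Every edge goes to a white or black vertex — no back edge, so the graph is acyclic.

No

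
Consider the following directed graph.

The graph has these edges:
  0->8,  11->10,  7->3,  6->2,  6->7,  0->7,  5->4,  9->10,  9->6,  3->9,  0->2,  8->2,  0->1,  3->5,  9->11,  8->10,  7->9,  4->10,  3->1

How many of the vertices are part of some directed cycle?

4

A vertex is on a directed cycle iff it belongs to a strongly connected component of size ≥ 2 (or has a self-loop).
The vertices on cycles are {3, 6, 7, 9} — 4 in total.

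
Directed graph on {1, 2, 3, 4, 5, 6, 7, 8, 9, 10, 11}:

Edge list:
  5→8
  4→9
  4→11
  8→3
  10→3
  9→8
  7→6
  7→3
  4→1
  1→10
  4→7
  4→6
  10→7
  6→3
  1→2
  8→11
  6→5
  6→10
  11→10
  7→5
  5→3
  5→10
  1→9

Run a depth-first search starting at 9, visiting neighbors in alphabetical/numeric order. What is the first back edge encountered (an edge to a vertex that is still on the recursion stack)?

DFS from 9 (visiting neighbors in alphabetical/numeric order); mark gray on enter, black on exit:
9 gray
  8 gray
    3 gray
    3 black
    11 gray
      10 gray
        10→3: 3 black — skip
        7 gray
          7→3: 3 black — skip
          5 gray
            5→3: 3 black — skip
            5→8: 8 is gray → back edge
First back edge: 5 → 8.

5->8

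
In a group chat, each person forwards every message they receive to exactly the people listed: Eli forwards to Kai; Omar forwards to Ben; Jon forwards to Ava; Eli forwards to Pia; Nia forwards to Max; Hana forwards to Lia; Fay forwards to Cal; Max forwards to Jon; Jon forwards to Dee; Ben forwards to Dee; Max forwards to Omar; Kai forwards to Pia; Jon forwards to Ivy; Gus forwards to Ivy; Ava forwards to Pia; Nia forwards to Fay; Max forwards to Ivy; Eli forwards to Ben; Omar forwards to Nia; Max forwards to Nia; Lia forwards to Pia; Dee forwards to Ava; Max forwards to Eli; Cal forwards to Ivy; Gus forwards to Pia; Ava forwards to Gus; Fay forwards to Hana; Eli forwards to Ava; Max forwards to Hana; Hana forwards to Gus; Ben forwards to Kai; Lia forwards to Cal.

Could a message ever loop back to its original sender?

Yes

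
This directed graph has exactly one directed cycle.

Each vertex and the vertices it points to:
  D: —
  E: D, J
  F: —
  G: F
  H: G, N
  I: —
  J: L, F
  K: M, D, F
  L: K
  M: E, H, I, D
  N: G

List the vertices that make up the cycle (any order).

DFS with gray/black marking from K:
K gray
  M gray
    E gray
      D gray
      D black
      J gray
        L gray
          L→K: K is gray → back edge
Back edge closes the cycle K → M → E → J → L → K; its vertices are {E, J, K, L, M}.

E, J, K, L, M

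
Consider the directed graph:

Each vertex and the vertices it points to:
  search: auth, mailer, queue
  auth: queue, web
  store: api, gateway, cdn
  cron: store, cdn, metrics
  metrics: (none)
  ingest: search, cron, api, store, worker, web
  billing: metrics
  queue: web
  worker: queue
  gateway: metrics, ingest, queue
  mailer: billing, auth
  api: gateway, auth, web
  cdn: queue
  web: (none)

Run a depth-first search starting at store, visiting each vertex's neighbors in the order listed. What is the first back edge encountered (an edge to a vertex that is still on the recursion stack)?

DFS from store (visiting each vertex's neighbors in the order listed); mark gray on enter, black on exit:
store gray
  api gray
    gateway gray
      metrics gray
      metrics black
      ingest gray
        search gray
          auth gray
            queue gray
              web gray
              web black
            queue black
            auth→web: web black — skip
          auth black
          mailer gray
            billing gray
              billing→metrics: metrics black — skip
            billing black
            mailer→auth: auth black — skip
          mailer black
          search→queue: queue black — skip
        search black
        cron gray
          cron→store: store is gray → back edge
First back edge: cron → store.

cron->store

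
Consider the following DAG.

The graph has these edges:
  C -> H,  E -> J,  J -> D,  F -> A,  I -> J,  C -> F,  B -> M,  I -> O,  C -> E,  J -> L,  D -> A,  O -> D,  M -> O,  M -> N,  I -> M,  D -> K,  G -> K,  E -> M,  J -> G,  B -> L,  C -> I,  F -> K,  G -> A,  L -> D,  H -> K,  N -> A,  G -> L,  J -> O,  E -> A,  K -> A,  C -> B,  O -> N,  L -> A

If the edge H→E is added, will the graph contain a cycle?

Adding H→E creates a cycle iff E can already reach H.
Explore from E: no path reaches H. The graph stays acyclic.

No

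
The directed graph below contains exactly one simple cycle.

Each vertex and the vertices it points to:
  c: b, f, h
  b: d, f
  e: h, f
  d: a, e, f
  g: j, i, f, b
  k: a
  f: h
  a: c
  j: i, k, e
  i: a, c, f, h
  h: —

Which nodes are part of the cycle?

DFS with gray/black marking from b:
b gray
  d gray
    a gray
      c gray
        c→b: b is gray → back edge
Back edge closes the cycle b → d → a → c → b; its vertices are {a, b, c, d}.

a, b, c, d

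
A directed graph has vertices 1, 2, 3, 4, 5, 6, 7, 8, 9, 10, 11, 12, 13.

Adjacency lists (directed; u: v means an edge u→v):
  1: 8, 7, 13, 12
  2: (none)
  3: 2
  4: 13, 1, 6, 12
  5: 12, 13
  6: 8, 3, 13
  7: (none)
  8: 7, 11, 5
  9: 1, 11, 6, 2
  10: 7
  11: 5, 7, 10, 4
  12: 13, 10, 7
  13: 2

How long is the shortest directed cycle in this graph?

For each vertex v, BFS finds the shortest path from v back to v.
The shortest such closed walk is 1 → 8 → 11 → 4 → 1, length 4.

4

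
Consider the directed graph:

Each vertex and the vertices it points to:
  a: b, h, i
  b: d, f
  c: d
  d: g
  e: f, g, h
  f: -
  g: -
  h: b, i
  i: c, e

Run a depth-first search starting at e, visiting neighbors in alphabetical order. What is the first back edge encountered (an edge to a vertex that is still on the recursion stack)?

DFS from e (visiting neighbors in alphabetical order); mark gray on enter, black on exit:
e gray
  f gray
  f black
  g gray
  g black
  h gray
    b gray
      d gray
        d→g: g black — skip
      d black
      b→f: f black — skip
    b black
    i gray
      c gray
        c→d: d black — skip
      c black
      i→e: e is gray → back edge
First back edge: i → e.

i→e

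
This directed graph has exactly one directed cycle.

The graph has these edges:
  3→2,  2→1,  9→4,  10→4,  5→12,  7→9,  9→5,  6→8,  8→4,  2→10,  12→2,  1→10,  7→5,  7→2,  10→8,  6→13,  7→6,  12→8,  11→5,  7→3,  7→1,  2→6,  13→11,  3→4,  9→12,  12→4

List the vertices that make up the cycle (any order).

2, 5, 6, 11, 12, 13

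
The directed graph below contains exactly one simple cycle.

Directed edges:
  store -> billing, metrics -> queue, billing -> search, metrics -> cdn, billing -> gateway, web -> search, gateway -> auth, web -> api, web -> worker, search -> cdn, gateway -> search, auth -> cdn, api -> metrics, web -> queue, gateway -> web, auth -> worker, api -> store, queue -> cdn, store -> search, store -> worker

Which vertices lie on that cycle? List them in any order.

api, web, store, billing, gateway

DFS with gray/black marking from gateway:
gateway gray
  auth gray
    worker gray
    worker black
    cdn gray
    cdn black
  auth black
  search gray
    search→cdn: cdn black — skip
  search black
  web gray
    web→search: search black — skip
    queue gray
      queue→cdn: cdn black — skip
    queue black
    web→worker: worker black — skip
    api gray
      metrics gray
        metrics→queue: queue black — skip
        metrics→cdn: cdn black — skip
      metrics black
      store gray
        billing gray
          billing→gateway: gateway is gray → back edge
Back edge closes the cycle gateway → web → api → store → billing → gateway; its vertices are {api, web, store, billing, gateway}.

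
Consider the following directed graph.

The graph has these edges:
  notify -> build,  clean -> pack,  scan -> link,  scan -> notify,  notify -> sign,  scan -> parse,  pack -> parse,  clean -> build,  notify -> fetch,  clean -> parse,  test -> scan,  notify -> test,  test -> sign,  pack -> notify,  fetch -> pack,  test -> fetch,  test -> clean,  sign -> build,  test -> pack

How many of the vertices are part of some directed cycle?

6

A vertex is on a directed cycle iff it belongs to a strongly connected component of size ≥ 2 (or has a self-loop).
The vertices on cycles are {pack, scan, test, clean, fetch, notify} — 6 in total.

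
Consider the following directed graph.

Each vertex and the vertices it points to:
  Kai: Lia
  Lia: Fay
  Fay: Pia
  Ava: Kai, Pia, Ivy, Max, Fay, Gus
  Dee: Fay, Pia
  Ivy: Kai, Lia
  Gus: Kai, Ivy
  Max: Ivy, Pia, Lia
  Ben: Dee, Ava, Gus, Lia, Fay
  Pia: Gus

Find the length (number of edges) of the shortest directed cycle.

For each vertex v, BFS finds the shortest path from v back to v.
The shortest such closed walk is Fay → Pia → Gus → Kai → Lia → Fay, length 5.

5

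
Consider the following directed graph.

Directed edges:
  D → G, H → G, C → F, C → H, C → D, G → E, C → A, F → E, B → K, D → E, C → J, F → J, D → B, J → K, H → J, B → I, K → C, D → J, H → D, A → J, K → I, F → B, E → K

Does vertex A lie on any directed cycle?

Yes

A is on a cycle iff A can reach itself via ≥1 edge.
A → J → K → C → A — yes.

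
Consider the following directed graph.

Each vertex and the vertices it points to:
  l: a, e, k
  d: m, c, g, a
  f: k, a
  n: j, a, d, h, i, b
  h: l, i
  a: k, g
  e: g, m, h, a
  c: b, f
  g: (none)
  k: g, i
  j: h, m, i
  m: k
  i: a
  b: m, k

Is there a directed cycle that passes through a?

a is on a cycle iff a can reach itself via ≥1 edge.
a → k → i → a — yes.

Yes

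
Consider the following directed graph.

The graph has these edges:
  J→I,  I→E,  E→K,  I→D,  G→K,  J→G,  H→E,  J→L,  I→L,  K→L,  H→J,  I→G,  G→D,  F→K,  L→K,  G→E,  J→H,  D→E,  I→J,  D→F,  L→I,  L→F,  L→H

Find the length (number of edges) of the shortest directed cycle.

For each vertex v, BFS finds the shortest path from v back to v.
The shortest such closed walk is I → L → I, length 2.

2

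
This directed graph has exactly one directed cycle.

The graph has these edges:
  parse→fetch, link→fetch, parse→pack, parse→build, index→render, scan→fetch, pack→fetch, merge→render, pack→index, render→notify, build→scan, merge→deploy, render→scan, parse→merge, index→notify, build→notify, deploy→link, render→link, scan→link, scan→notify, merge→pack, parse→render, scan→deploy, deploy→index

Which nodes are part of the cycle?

DFS with gray/black marking from deploy:
deploy gray
  link gray
    fetch gray
    fetch black
  link black
  index gray
    notify gray
    notify black
    render gray
      render→link: link black — skip
      render→notify: notify black — skip
      scan gray
        scan→notify: notify black — skip
        scan→deploy: deploy is gray → back edge
Back edge closes the cycle deploy → index → render → scan → deploy; its vertices are {scan, index, deploy, render}.

scan, index, deploy, render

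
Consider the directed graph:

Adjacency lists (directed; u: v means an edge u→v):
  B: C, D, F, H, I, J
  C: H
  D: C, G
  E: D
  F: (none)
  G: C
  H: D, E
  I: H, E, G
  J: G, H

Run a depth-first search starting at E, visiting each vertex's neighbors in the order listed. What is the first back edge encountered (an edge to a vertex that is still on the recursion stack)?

H->D

DFS from E (visiting each vertex's neighbors in the order listed); mark gray on enter, black on exit:
E gray
  D gray
    C gray
      H gray
        H→D: D is gray → back edge
First back edge: H → D.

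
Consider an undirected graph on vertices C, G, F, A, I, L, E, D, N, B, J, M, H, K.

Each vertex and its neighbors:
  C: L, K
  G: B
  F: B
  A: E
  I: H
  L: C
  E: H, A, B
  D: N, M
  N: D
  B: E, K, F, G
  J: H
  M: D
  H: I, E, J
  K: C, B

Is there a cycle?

DFS, tracking each vertex's parent; an edge to a visited non-parent vertex closes a cycle.
Start from I:
visit I (parent –)
  visit H (parent I)
    H–I: parent, skip
    visit E (parent H)
      E–H: parent, skip
      visit A (parent E)
        A–E: parent, skip
      visit B (parent E)
        B–E: parent, skip
        visit K (parent B)
          visit C (parent K)
            visit L (parent C)
              L–C: parent, skip
            C–K: parent, skip
          K–B: parent, skip
        visit F (parent B)
          F–B: parent, skip
        visit G (parent B)
          G–B: parent, skip
    visit J (parent H)
      J–H: parent, skip
visit D (parent –)
  visit N (parent D)
    N–D: parent, skip
  visit M (parent D)
    M–D: parent, skip
No non-parent visited neighbor found — the graph is a forest.

No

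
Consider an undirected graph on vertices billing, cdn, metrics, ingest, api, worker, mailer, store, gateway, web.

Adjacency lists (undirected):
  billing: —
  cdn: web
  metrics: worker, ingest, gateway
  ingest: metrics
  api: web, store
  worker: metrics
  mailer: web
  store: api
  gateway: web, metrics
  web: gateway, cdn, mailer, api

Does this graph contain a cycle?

No

DFS, tracking each vertex's parent; an edge to a visited non-parent vertex closes a cycle.
Start from gateway:
visit gateway (parent –)
  visit web (parent gateway)
    web–gateway: parent, skip
    visit cdn (parent web)
      cdn–web: parent, skip
    visit mailer (parent web)
      mailer–web: parent, skip
    visit api (parent web)
      api–web: parent, skip
      visit store (parent api)
        store–api: parent, skip
  visit metrics (parent gateway)
    visit worker (parent metrics)
      worker–metrics: parent, skip
    visit ingest (parent metrics)
      ingest–metrics: parent, skip
    metrics–gateway: parent, skip
visit billing (parent –)
No non-parent visited neighbor found — the graph is a forest.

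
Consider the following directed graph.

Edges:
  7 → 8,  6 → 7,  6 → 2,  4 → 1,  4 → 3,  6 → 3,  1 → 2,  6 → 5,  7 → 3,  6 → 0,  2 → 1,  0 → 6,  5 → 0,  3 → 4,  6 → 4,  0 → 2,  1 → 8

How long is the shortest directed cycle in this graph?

2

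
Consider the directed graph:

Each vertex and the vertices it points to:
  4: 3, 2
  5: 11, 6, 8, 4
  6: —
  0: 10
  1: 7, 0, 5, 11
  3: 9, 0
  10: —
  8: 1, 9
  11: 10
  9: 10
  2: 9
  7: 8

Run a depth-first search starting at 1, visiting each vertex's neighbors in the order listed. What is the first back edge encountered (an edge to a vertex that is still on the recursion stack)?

8→1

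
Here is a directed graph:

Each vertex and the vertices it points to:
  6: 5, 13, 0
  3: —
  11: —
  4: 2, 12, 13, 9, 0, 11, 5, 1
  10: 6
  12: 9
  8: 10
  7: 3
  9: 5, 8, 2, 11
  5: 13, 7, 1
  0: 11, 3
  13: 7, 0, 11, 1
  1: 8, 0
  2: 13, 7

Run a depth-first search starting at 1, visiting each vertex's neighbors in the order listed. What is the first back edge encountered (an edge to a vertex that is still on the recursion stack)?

13->1

DFS from 1 (visiting each vertex's neighbors in the order listed); mark gray on enter, black on exit:
1 gray
  8 gray
    10 gray
      6 gray
        5 gray
          13 gray
            7 gray
              3 gray
              3 black
            7 black
            0 gray
              11 gray
              11 black
              0→3: 3 black — skip
            0 black
            13→11: 11 black — skip
            13→1: 1 is gray → back edge
First back edge: 13 → 1.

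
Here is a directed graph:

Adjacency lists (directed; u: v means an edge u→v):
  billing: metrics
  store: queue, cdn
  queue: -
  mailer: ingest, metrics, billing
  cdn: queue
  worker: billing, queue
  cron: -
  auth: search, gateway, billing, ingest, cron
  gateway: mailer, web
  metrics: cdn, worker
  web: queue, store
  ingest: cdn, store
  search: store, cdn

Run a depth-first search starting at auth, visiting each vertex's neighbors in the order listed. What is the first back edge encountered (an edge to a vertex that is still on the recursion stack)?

billing→metrics

DFS from auth (visiting each vertex's neighbors in the order listed); mark gray on enter, black on exit:
auth gray
  search gray
    store gray
      queue gray
      queue black
      cdn gray
        cdn→queue: queue black — skip
      cdn black
    store black
    search→cdn: cdn black — skip
  search black
  gateway gray
    mailer gray
      ingest gray
        ingest→cdn: cdn black — skip
        ingest→store: store black — skip
      ingest black
      metrics gray
        metrics→cdn: cdn black — skip
        worker gray
          billing gray
            billing→metrics: metrics is gray → back edge
First back edge: billing → metrics.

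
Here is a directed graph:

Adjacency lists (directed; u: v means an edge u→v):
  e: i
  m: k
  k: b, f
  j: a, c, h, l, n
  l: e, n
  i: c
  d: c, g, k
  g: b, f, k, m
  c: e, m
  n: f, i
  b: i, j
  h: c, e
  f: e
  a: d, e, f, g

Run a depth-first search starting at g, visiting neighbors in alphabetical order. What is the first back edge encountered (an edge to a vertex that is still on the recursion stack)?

e→i

DFS from g (visiting neighbors in alphabetical order); mark gray on enter, black on exit:
g gray
  b gray
    i gray
      c gray
        e gray
          e→i: i is gray → back edge
First back edge: e → i.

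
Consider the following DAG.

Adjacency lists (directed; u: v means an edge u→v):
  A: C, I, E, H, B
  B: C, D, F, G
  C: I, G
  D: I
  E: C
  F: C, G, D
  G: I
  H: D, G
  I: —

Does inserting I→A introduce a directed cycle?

Adding I→A creates a cycle iff A can already reach I.
Path from A: A → I.
So A → … → I → A is a cycle.

Yes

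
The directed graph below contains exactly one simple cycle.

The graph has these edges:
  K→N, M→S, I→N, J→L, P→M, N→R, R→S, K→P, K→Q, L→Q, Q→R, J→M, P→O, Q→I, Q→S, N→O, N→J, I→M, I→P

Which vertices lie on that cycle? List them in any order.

I, J, L, N, Q

DFS with gray/black marking from Q:
Q gray
  S gray
  S black
  R gray
    R→S: S black — skip
  R black
  I gray
    N gray
      O gray
      O black
      N→R: R black — skip
      J gray
        L gray
          L→Q: Q is gray → back edge
Back edge closes the cycle Q → I → N → J → L → Q; its vertices are {I, J, L, N, Q}.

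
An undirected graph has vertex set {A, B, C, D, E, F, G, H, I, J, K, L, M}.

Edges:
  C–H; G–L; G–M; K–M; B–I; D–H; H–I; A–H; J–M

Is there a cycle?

No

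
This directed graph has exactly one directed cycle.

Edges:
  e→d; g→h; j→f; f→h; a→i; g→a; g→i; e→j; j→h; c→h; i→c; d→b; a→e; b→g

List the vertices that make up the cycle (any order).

a, b, d, e, g

DFS with gray/black marking from g:
g gray
  h gray
  h black
  i gray
    c gray
      c→h: h black — skip
    c black
  i black
  a gray
    a→i: i black — skip
    e gray
      j gray
        j→h: h black — skip
        f gray
          f→h: h black — skip
        f black
      j black
      d gray
        b gray
          b→g: g is gray → back edge
Back edge closes the cycle g → a → e → d → b → g; its vertices are {a, b, d, e, g}.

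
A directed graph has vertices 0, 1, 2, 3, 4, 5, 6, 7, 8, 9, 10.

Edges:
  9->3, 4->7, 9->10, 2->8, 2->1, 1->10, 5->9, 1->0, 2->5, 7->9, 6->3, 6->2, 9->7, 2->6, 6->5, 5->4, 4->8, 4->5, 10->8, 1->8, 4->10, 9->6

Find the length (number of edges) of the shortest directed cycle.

2

For each vertex v, BFS finds the shortest path from v back to v.
The shortest such closed walk is 2 → 6 → 2, length 2.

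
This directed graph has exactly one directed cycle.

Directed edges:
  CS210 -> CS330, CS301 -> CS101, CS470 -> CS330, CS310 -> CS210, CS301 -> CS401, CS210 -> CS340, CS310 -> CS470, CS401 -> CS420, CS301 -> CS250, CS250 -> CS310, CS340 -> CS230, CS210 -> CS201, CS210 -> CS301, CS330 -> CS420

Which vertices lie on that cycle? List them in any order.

CS210, CS250, CS301, CS310

DFS with gray/black marking from CS210:
CS210 gray
  CS340 gray
    CS230 gray
    CS230 black
  CS340 black
  CS201 gray
  CS201 black
  CS301 gray
    CS250 gray
      CS310 gray
        CS310→CS210: CS210 is gray → back edge
Back edge closes the cycle CS210 → CS301 → CS250 → CS310 → CS210; its vertices are {CS210, CS250, CS301, CS310}.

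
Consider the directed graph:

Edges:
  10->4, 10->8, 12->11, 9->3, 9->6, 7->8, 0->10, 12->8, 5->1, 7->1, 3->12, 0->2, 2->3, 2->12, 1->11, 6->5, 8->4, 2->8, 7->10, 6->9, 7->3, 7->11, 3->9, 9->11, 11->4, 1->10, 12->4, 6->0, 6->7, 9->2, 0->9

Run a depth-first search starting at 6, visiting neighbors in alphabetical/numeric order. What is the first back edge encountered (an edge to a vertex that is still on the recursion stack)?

9→2

DFS from 6 (visiting neighbors in alphabetical/numeric order); mark gray on enter, black on exit:
6 gray
  0 gray
    2 gray
      3 gray
        9 gray
          9→2: 2 is gray → back edge
First back edge: 9 → 2.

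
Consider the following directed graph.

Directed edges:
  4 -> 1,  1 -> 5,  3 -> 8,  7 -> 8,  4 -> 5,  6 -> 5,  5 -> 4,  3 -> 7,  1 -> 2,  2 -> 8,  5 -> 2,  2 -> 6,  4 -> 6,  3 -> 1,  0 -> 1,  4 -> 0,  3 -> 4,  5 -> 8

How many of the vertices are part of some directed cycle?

A vertex is on a directed cycle iff it belongs to a strongly connected component of size ≥ 2 (or has a self-loop).
The vertices on cycles are {0, 1, 2, 4, 5, 6} — 6 in total.

6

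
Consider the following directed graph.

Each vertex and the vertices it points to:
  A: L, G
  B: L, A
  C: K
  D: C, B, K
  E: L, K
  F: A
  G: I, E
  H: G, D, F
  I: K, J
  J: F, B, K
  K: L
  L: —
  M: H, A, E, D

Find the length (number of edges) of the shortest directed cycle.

For each vertex v, BFS finds the shortest path from v back to v.
The shortest such closed walk is G → I → J → F → A → G, length 5.

5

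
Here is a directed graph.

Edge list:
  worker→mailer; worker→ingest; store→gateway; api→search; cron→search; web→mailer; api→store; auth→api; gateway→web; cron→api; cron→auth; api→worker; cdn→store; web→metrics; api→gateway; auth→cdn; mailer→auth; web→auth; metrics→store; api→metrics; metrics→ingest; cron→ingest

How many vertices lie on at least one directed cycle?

A vertex is on a directed cycle iff it belongs to a strongly connected component of size ≥ 2 (or has a self-loop).
The vertices on cycles are {api, cdn, web, auth, store, mailer, worker, gateway, metrics} — 9 in total.

9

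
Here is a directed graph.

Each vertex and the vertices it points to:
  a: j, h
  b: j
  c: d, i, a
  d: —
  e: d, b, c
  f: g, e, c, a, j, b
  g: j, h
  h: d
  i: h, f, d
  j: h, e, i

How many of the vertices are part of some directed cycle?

8

A vertex is on a directed cycle iff it belongs to a strongly connected component of size ≥ 2 (or has a self-loop).
The vertices on cycles are {a, b, c, e, f, g, i, j} — 8 in total.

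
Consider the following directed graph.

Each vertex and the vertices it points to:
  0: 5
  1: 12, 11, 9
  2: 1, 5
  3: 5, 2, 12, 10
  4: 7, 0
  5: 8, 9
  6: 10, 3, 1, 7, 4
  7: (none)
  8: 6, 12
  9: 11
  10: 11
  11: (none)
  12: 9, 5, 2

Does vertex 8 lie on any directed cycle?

Yes

8 is on a cycle iff 8 can reach itself via ≥1 edge.
8 → 12 → 5 → 8 — yes.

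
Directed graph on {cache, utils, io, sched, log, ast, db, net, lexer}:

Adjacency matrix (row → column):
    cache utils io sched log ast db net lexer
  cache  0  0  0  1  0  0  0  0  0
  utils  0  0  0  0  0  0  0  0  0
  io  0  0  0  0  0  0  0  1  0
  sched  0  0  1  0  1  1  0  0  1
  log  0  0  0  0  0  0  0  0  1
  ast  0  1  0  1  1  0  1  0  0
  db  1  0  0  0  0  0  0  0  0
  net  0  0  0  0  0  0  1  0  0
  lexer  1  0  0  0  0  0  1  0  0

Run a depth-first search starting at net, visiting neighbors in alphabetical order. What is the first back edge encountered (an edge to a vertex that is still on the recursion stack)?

ast->db

DFS from net (visiting neighbors in alphabetical order); mark gray on enter, black on exit:
net gray
  db gray
    cache gray
      sched gray
        ast gray
          ast→db: db is gray → back edge
First back edge: ast → db.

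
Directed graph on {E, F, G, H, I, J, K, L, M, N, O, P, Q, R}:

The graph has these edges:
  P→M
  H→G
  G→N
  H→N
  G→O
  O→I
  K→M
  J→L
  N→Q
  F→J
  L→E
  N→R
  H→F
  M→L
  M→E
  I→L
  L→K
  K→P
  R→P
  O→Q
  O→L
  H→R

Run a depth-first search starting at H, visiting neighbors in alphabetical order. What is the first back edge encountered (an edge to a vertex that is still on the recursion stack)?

DFS from H (visiting neighbors in alphabetical order); mark gray on enter, black on exit:
H gray
  F gray
    J gray
      L gray
        E gray
        E black
        K gray
          M gray
            M→E: E black — skip
            M→L: L is gray → back edge
First back edge: M → L.

M->L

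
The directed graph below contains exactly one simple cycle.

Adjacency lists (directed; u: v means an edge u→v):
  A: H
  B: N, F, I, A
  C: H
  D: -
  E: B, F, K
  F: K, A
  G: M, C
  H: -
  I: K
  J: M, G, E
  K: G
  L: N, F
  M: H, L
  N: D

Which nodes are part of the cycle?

F, G, K, L, M

DFS with gray/black marking from G:
G gray
  M gray
    H gray
    H black
    L gray
      N gray
        D gray
        D black
      N black
      F gray
        K gray
          K→G: G is gray → back edge
Back edge closes the cycle G → M → L → F → K → G; its vertices are {F, G, K, L, M}.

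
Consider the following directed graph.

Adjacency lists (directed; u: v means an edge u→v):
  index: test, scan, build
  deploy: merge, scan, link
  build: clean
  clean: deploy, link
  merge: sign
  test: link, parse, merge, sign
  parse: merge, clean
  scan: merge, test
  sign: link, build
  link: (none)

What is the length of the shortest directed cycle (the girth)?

5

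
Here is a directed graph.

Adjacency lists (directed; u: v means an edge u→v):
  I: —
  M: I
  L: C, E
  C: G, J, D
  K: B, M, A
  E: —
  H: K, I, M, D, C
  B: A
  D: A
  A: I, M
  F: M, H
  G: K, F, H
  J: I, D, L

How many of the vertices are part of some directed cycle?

6

A vertex is on a directed cycle iff it belongs to a strongly connected component of size ≥ 2 (or has a self-loop).
The vertices on cycles are {C, F, G, H, J, L} — 6 in total.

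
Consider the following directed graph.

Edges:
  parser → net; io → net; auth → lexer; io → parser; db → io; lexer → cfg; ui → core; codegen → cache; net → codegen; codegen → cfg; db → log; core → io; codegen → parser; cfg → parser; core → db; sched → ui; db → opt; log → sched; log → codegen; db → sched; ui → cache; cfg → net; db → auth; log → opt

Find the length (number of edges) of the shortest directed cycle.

3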